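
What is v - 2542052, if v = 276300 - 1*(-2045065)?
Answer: -220687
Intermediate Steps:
v = 2321365 (v = 276300 + 2045065 = 2321365)
v - 2542052 = 2321365 - 2542052 = -220687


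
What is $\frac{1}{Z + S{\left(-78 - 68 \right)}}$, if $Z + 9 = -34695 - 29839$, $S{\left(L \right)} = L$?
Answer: $- \frac{1}{64689} \approx -1.5459 \cdot 10^{-5}$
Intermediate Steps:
$Z = -64543$ ($Z = -9 - 64534 = -64543$)
$\frac{1}{Z + S{\left(-78 - 68 \right)}} = \frac{1}{-64543 - 146} = \frac{1}{-64689} = - \frac{1}{64689}$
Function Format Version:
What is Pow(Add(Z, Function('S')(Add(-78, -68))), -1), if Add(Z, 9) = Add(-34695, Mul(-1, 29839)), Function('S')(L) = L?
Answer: Rational(-1, 64689) ≈ -1.5459e-5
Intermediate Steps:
Z = -64543 (Z = Add(-9, Add(-34695, Mul(-1, 29839))) = Add(-9, Add(-34695, -29839)) = Add(-9, -64534) = -64543)
Pow(Add(Z, Function('S')(Add(-78, -68))), -1) = Pow(Add(-64543, Add(-78, -68)), -1) = Pow(Add(-64543, -146), -1) = Pow(-64689, -1) = Rational(-1, 64689)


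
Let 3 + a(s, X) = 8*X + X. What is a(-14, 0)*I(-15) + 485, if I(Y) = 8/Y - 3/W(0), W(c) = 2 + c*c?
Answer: 4911/10 ≈ 491.10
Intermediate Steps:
a(s, X) = -3 + 9*X (a(s, X) = -3 + (8*X + X) = -3 + 9*X)
W(c) = 2 + c²
I(Y) = -3/2 + 8/Y (I(Y) = 8/Y - 3/(2 + 0²) = 8/Y - 3/(2 + 0) = 8/Y - 3/2 = -3/2 + 8/Y)
a(-14, 0)*I(-15) + 485 = (-3 + 9*0)*(-3/2 + 8/(-15)) + 485 = (-3 + 0)*(-3/2 + 8*(-1/15)) + 485 = -3*(-3/2 - 8/15) + 485 = -3*(-61/30) + 485 = 61/10 + 485 = 4911/10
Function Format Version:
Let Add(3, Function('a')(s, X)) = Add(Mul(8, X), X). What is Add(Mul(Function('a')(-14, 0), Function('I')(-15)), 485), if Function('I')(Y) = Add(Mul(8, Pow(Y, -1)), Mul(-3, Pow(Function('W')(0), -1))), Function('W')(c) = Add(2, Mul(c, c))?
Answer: Rational(4911, 10) ≈ 491.10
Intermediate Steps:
Function('a')(s, X) = Add(-3, Mul(9, X)) (Function('a')(s, X) = Add(-3, Add(Mul(8, X), X)) = Add(-3, Mul(9, X)))
Function('W')(c) = Add(2, Pow(c, 2))
Function('I')(Y) = Add(Rational(-3, 2), Mul(8, Pow(Y, -1))) (Function('I')(Y) = Add(Mul(8, Pow(Y, -1)), Mul(-3, Pow(Add(2, Pow(0, 2)), -1))) = Add(Mul(8, Pow(Y, -1)), Mul(-3, Pow(Add(2, 0), -1))) = Add(Mul(8, Pow(Y, -1)), Mul(-3, Pow(2, -1))) = Add(Mul(8, Pow(Y, -1)), Mul(-3, Rational(1, 2))) = Add(Mul(8, Pow(Y, -1)), Rational(-3, 2)) = Add(Rational(-3, 2), Mul(8, Pow(Y, -1))))
Add(Mul(Function('a')(-14, 0), Function('I')(-15)), 485) = Add(Mul(Add(-3, Mul(9, 0)), Add(Rational(-3, 2), Mul(8, Pow(-15, -1)))), 485) = Add(Mul(Add(-3, 0), Add(Rational(-3, 2), Mul(8, Rational(-1, 15)))), 485) = Add(Mul(-3, Add(Rational(-3, 2), Rational(-8, 15))), 485) = Add(Mul(-3, Rational(-61, 30)), 485) = Add(Rational(61, 10), 485) = Rational(4911, 10)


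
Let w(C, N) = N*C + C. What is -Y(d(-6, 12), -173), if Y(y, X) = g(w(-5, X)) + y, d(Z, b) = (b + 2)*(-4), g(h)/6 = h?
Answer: -5104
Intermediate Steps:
w(C, N) = C + C*N (w(C, N) = C*N + C = C + C*N)
g(h) = 6*h
d(Z, b) = -8 - 4*b (d(Z, b) = (2 + b)*(-4) = -8 - 4*b)
Y(y, X) = -30 + y - 30*X (Y(y, X) = 6*(-5*(1 + X)) + y = 6*(-5 - 5*X) + y = (-30 - 30*X) + y = -30 + y - 30*X)
-Y(d(-6, 12), -173) = -(-30 + (-8 - 4*12) - 30*(-173)) = -(-30 + (-8 - 48) + 5190) = -(-30 - 56 + 5190) = -1*5104 = -5104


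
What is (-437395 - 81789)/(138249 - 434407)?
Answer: 259592/148079 ≈ 1.7531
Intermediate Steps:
(-437395 - 81789)/(138249 - 434407) = -519184/(-296158) = -519184*(-1/296158) = 259592/148079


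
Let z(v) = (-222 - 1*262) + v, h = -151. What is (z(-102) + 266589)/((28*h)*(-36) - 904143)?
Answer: -266003/751935 ≈ -0.35376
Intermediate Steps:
z(v) = -484 + v (z(v) = (-222 - 262) + v = -484 + v)
(z(-102) + 266589)/((28*h)*(-36) - 904143) = ((-484 - 102) + 266589)/((28*(-151))*(-36) - 904143) = (-586 + 266589)/(-4228*(-36) - 904143) = 266003/(152208 - 904143) = 266003/(-751935) = 266003*(-1/751935) = -266003/751935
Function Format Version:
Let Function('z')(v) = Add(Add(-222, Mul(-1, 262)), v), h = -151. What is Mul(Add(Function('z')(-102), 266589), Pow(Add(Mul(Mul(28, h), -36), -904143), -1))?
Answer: Rational(-266003, 751935) ≈ -0.35376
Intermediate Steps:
Function('z')(v) = Add(-484, v) (Function('z')(v) = Add(Add(-222, -262), v) = Add(-484, v))
Mul(Add(Function('z')(-102), 266589), Pow(Add(Mul(Mul(28, h), -36), -904143), -1)) = Mul(Add(Add(-484, -102), 266589), Pow(Add(Mul(Mul(28, -151), -36), -904143), -1)) = Mul(Add(-586, 266589), Pow(Add(Mul(-4228, -36), -904143), -1)) = Mul(266003, Pow(Add(152208, -904143), -1)) = Mul(266003, Pow(-751935, -1)) = Mul(266003, Rational(-1, 751935)) = Rational(-266003, 751935)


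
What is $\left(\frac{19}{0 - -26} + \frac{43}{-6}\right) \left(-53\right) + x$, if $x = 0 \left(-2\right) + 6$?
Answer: $\frac{13537}{39} \approx 347.1$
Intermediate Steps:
$x = 6$ ($x = 0 + 6 = 6$)
$\left(\frac{19}{0 - -26} + \frac{43}{-6}\right) \left(-53\right) + x = \left(\frac{19}{0 - -26} + \frac{43}{-6}\right) \left(-53\right) + 6 = \left(\frac{19}{0 + 26} + 43 \left(- \frac{1}{6}\right)\right) \left(-53\right) + 6 = \left(\frac{19}{26} - \frac{43}{6}\right) \left(-53\right) + 6 = \left(- \frac{251}{39}\right) \left(-53\right) + 6 = \frac{13303}{39} + 6 = \frac{13537}{39}$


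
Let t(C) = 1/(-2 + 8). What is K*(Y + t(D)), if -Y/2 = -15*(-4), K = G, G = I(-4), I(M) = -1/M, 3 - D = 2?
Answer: -719/24 ≈ -29.958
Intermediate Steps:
D = 1 (D = 3 - 1*2 = 3 - 2 = 1)
G = ¼ (G = -1/(-4) = -1*(-¼) = ¼ ≈ 0.25000)
t(C) = ⅙ (t(C) = 1/6 = ⅙)
K = ¼ ≈ 0.25000
Y = -120 (Y = -(-30)*(-4) = -2*60 = -120)
K*(Y + t(D)) = (-120 + ⅙)/4 = (¼)*(-719/6) = -719/24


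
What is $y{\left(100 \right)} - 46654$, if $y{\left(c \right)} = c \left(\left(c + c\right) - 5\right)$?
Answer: $-27154$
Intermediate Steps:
$y{\left(c \right)} = c \left(-5 + 2 c\right)$ ($y{\left(c \right)} = c \left(2 c - 5\right) = c \left(-5 + 2 c\right)$)
$y{\left(100 \right)} - 46654 = 100 \left(-5 + 2 \cdot 100\right) - 46654 = 100 \left(-5 + 200\right) - 46654 = 100 \cdot 195 - 46654 = 19500 - 46654 = -27154$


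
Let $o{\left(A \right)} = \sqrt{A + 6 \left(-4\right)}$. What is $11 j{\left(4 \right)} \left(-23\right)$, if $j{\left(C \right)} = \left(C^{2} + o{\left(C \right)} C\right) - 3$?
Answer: $-3289 - 2024 i \sqrt{5} \approx -3289.0 - 4525.8 i$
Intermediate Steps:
$o{\left(A \right)} = \sqrt{-24 + A}$ ($o{\left(A \right)} = \sqrt{A - 24} = \sqrt{-24 + A}$)
$j{\left(C \right)} = -3 + C^{2} + C \sqrt{-24 + C}$ ($j{\left(C \right)} = \left(C^{2} + \sqrt{-24 + C} C\right) - 3 = \left(C^{2} + C \sqrt{-24 + C}\right) - 3 = -3 + C^{2} + C \sqrt{-24 + C}$)
$11 j{\left(4 \right)} \left(-23\right) = 11 \left(-3 + 4^{2} + 4 \sqrt{-24 + 4}\right) \left(-23\right) = 11 \left(-3 + 16 + 4 \sqrt{-20}\right) \left(-23\right) = 11 \left(-3 + 16 + 4 \cdot 2 i \sqrt{5}\right) \left(-23\right) = 11 \left(-3 + 16 + 8 i \sqrt{5}\right) \left(-23\right) = 11 \left(13 + 8 i \sqrt{5}\right) \left(-23\right) = \left(143 + 88 i \sqrt{5}\right) \left(-23\right) = -3289 - 2024 i \sqrt{5}$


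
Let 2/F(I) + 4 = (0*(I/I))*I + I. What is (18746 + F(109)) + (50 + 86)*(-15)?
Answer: 1754132/105 ≈ 16706.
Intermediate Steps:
F(I) = 2/(-4 + I) (F(I) = 2/(-4 + ((0*(I/I))*I + I)) = 2/(-4 + ((0*1)*I + I)) = 2/(-4 + (0*I + I)) = 2/(-4 + (0 + I)) = 2/(-4 + I))
(18746 + F(109)) + (50 + 86)*(-15) = (18746 + 2/(-4 + 109)) + (50 + 86)*(-15) = (18746 + 2/105) + 136*(-15) = (18746 + 2*(1/105)) - 2040 = (18746 + 2/105) - 2040 = 1968332/105 - 2040 = 1754132/105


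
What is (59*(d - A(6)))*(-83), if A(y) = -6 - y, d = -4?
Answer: -39176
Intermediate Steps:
(59*(d - A(6)))*(-83) = (59*(-4 - (-6 - 1*6)))*(-83) = (59*(-4 - (-6 - 6)))*(-83) = (59*(-4 - 1*(-12)))*(-83) = (59*(-4 + 12))*(-83) = (59*8)*(-83) = 472*(-83) = -39176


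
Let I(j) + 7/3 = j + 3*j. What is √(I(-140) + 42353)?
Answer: 2*√94029/3 ≈ 204.43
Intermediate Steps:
I(j) = -7/3 + 4*j (I(j) = -7/3 + (j + 3*j) = -7/3 + 4*j)
√(I(-140) + 42353) = √((-7/3 + 4*(-140)) + 42353) = √((-7/3 - 560) + 42353) = √(-1687/3 + 42353) = √(125372/3) = 2*√94029/3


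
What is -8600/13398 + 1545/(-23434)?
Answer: -111116155/156984366 ≈ -0.70782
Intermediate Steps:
-8600/13398 + 1545/(-23434) = -8600*1/13398 + 1545*(-1/23434) = -4300/6699 - 1545/23434 = -111116155/156984366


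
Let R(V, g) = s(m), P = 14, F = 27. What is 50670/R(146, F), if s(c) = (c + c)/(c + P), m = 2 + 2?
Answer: 228015/2 ≈ 1.1401e+5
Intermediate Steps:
m = 4
s(c) = 2*c/(14 + c) (s(c) = (c + c)/(c + 14) = (2*c)/(14 + c) = 2*c/(14 + c))
R(V, g) = 4/9 (R(V, g) = 2*4/(14 + 4) = 2*4/18 = 2*4*(1/18) = 4/9)
50670/R(146, F) = 50670/(4/9) = 50670*(9/4) = 228015/2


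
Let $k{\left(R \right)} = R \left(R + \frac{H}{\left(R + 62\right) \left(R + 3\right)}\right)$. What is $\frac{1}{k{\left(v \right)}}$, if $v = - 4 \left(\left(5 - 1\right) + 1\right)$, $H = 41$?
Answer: $\frac{357}{143210} \approx 0.0024928$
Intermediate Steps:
$v = -20$ ($v = - 4 \left(4 + 1\right) = \left(-4\right) 5 = -20$)
$k{\left(R \right)} = R \left(R + \frac{41}{\left(3 + R\right) \left(62 + R\right)}\right)$ ($k{\left(R \right)} = R \left(R + \frac{41}{\left(R + 62\right) \left(R + 3\right)}\right) = R \left(R + \frac{41}{\left(62 + R\right) \left(3 + R\right)}\right) = R \left(R + \frac{41}{\left(3 + R\right) \left(62 + R\right)}\right)$)
$\frac{1}{k{\left(v \right)}} = \frac{1}{\left(-20\right) \frac{1}{186 + \left(-20\right)^{2} + 65 \left(-20\right)} \left(41 + \left(-20\right)^{3} + 65 \left(-20\right)^{2} + 186 \left(-20\right)\right)} = \frac{1}{\left(-20\right) \frac{1}{186 + 400 - 1300} \left(41 - 8000 + 65 \cdot 400 - 3720\right)} = \frac{1}{\left(-20\right) \frac{1}{-714} \left(41 - 8000 + 26000 - 3720\right)} = \frac{1}{\left(-20\right) \left(- \frac{1}{714}\right) 14321} = \frac{1}{\frac{143210}{357}} = \frac{357}{143210}$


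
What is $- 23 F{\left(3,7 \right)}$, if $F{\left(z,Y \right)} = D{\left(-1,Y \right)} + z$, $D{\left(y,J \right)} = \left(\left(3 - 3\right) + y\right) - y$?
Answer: $-69$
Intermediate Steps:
$D{\left(y,J \right)} = 0$ ($D{\left(y,J \right)} = \left(0 + y\right) - y = y - y = 0$)
$F{\left(z,Y \right)} = z$ ($F{\left(z,Y \right)} = 0 + z = z$)
$- 23 F{\left(3,7 \right)} = \left(-23\right) 3 = -69$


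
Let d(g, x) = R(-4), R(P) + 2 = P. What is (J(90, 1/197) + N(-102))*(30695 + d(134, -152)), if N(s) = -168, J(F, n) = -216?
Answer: -11784576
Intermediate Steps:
R(P) = -2 + P
d(g, x) = -6 (d(g, x) = -2 - 4 = -6)
(J(90, 1/197) + N(-102))*(30695 + d(134, -152)) = (-216 - 168)*(30695 - 6) = -384*30689 = -11784576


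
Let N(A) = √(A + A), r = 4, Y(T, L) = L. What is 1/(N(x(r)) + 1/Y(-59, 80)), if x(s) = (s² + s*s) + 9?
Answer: -80/524799 + 6400*√82/524799 ≈ 0.11028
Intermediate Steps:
x(s) = 9 + 2*s² (x(s) = (s² + s²) + 9 = 2*s² + 9 = 9 + 2*s²)
N(A) = √2*√A (N(A) = √(2*A) = √2*√A)
1/(N(x(r)) + 1/Y(-59, 80)) = 1/(√2*√(9 + 2*4²) + 1/80) = 1/(√2*√(9 + 2*16) + 1/80) = 1/(√2*√(9 + 32) + 1/80) = 1/(√2*√41 + 1/80) = 1/(√82 + 1/80) = 1/(1/80 + √82)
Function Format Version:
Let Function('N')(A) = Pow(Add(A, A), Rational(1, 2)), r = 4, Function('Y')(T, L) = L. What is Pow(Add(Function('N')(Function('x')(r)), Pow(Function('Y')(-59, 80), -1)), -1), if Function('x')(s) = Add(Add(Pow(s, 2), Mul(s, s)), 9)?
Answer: Add(Rational(-80, 524799), Mul(Rational(6400, 524799), Pow(82, Rational(1, 2)))) ≈ 0.11028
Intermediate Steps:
Function('x')(s) = Add(9, Mul(2, Pow(s, 2))) (Function('x')(s) = Add(Add(Pow(s, 2), Pow(s, 2)), 9) = Add(Mul(2, Pow(s, 2)), 9) = Add(9, Mul(2, Pow(s, 2))))
Function('N')(A) = Mul(Pow(2, Rational(1, 2)), Pow(A, Rational(1, 2))) (Function('N')(A) = Pow(Mul(2, A), Rational(1, 2)) = Mul(Pow(2, Rational(1, 2)), Pow(A, Rational(1, 2))))
Pow(Add(Function('N')(Function('x')(r)), Pow(Function('Y')(-59, 80), -1)), -1) = Pow(Add(Mul(Pow(2, Rational(1, 2)), Pow(Add(9, Mul(2, Pow(4, 2))), Rational(1, 2))), Pow(80, -1)), -1) = Pow(Add(Mul(Pow(2, Rational(1, 2)), Pow(Add(9, Mul(2, 16)), Rational(1, 2))), Rational(1, 80)), -1) = Pow(Add(Mul(Pow(2, Rational(1, 2)), Pow(Add(9, 32), Rational(1, 2))), Rational(1, 80)), -1) = Pow(Add(Mul(Pow(2, Rational(1, 2)), Pow(41, Rational(1, 2))), Rational(1, 80)), -1) = Pow(Add(Pow(82, Rational(1, 2)), Rational(1, 80)), -1) = Pow(Add(Rational(1, 80), Pow(82, Rational(1, 2))), -1)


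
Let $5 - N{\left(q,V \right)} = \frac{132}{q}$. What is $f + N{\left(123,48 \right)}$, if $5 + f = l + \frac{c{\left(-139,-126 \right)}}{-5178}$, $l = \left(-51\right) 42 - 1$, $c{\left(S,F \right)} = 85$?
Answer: $- \frac{455185931}{212298} \approx -2144.1$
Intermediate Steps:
$N{\left(q,V \right)} = 5 - \frac{132}{q}$
$l = -2143$ ($l = -2142 - 1 = -2143$)
$f = - \frac{11122429}{5178}$ ($f = -5 - \left(2143 - \frac{85}{-5178}\right) = -5 + \left(-2143 + 85 \left(- \frac{1}{5178}\right)\right) = -5 - \frac{11096539}{5178} = - \frac{11122429}{5178} \approx -2148.0$)
$f + N{\left(123,48 \right)} = - \frac{11122429}{5178} + \left(5 - \frac{132}{123}\right) = - \frac{11122429}{5178} + \left(5 - \frac{44}{41}\right) = - \frac{11122429}{5178} + \frac{161}{41} = - \frac{455185931}{212298}$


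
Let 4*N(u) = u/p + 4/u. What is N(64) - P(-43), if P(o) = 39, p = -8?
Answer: -2623/64 ≈ -40.984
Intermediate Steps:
N(u) = 1/u - u/32 (N(u) = (u/(-8) + 4/u)/4 = (u*(-1/8) + 4/u)/4 = (-u/8 + 4/u)/4 = (4/u - u/8)/4 = 1/u - u/32)
N(64) - P(-43) = (1/64 - 1/32*64) - 1*39 = (1/64 - 2) - 39 = -127/64 - 39 = -2623/64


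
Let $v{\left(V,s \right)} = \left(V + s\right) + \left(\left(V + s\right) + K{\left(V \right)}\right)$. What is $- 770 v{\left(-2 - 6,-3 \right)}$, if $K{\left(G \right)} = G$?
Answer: $23100$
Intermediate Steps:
$v{\left(V,s \right)} = 2 s + 3 V$ ($v{\left(V,s \right)} = \left(V + s\right) + \left(\left(V + s\right) + V\right) = \left(V + s\right) + \left(s + 2 V\right) = 2 s + 3 V$)
$- 770 v{\left(-2 - 6,-3 \right)} = - 770 \left(2 \left(-3\right) + 3 \left(-2 - 6\right)\right) = - 770 \left(-6 + 3 \left(-2 - 6\right)\right) = - 770 \left(-6 + 3 \left(-8\right)\right) = - 770 \left(-6 - 24\right) = \left(-770\right) \left(-30\right) = 23100$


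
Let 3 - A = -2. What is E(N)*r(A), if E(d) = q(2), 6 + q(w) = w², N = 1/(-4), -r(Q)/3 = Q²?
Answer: 150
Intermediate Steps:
A = 5 (A = 3 - 1*(-2) = 3 + 2 = 5)
r(Q) = -3*Q²
N = -¼ ≈ -0.25000
q(w) = -6 + w²
E(d) = -2 (E(d) = -6 + 2² = -6 + 4 = -2)
E(N)*r(A) = -(-6)*5² = -(-6)*25 = -2*(-75) = 150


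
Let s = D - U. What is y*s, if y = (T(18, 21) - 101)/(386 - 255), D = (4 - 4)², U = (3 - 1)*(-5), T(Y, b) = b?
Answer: -800/131 ≈ -6.1069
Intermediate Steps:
U = -10 (U = 2*(-5) = -10)
D = 0 (D = 0² = 0)
y = -80/131 (y = (21 - 101)/(386 - 255) = -80/131 ≈ -0.61069)
s = 10 (s = 0 - 1*(-10) = 0 + 10 = 10)
y*s = -80/131*10 = -800/131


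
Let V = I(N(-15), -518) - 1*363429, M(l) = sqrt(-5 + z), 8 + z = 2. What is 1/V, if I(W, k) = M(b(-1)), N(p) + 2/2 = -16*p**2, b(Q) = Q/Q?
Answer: -33039/12007330732 - I*sqrt(11)/132080638052 ≈ -2.7516e-6 - 2.5111e-11*I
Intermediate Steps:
z = -6 (z = -8 + 2 = -6)
b(Q) = 1
M(l) = I*sqrt(11) (M(l) = sqrt(-5 - 6) = sqrt(-11) = I*sqrt(11))
N(p) = -1 - 16*p**2
I(W, k) = I*sqrt(11)
V = -363429 + I*sqrt(11) (V = I*sqrt(11) - 1*363429 = I*sqrt(11) - 363429 = -363429 + I*sqrt(11) ≈ -3.6343e+5 + 3.3166*I)
1/V = 1/(-363429 + I*sqrt(11))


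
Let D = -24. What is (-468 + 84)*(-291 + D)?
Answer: 120960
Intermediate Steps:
(-468 + 84)*(-291 + D) = (-468 + 84)*(-291 - 24) = -384*(-315) = 120960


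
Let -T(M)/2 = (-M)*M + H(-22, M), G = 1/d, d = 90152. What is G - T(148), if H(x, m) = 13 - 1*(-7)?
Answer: -3945772735/90152 ≈ -43768.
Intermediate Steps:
G = 1/90152 ≈ 1.1092e-5
H(x, m) = 20 (H(x, m) = 13 + 7 = 20)
T(M) = -40 + 2*M² (T(M) = -2*((-M)*M + 20) = -2*(-M² + 20) = -2*(20 - M²) = -40 + 2*M²)
G - T(148) = 1/90152 - (-40 + 2*148²) = 1/90152 - (-40 + 2*21904) = 1/90152 - (-40 + 43808) = 1/90152 - 1*43768 = 1/90152 - 43768 = -3945772735/90152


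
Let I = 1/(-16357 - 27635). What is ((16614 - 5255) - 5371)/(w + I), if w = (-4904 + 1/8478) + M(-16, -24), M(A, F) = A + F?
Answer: -124072749216/102440825035 ≈ -1.2112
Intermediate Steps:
I = -1/43992 (I = 1/(-43992) = -1/43992 ≈ -2.2731e-5)
w = -41915231/8478 (w = (-4904 + 1/8478) + (-16 - 24) = (-4904 + 1/8478) - 40 = -41576111/8478 - 40 = -41915231/8478 ≈ -4944.0)
((16614 - 5255) - 5371)/(w + I) = ((16614 - 5255) - 5371)/(-41915231/8478 - 1/43992) = (11359 - 5371)/(-102440825035/20720232) = 5988*(-20720232/102440825035) = -124072749216/102440825035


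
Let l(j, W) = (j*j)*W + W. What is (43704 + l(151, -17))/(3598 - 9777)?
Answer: 343930/6179 ≈ 55.661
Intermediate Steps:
l(j, W) = W + W*j**2 (l(j, W) = j**2*W + W = W*j**2 + W = W + W*j**2)
(43704 + l(151, -17))/(3598 - 9777) = (43704 - 17*(1 + 151**2))/(3598 - 9777) = (43704 - 17*(1 + 22801))/(-6179) = (43704 - 17*22802)*(-1/6179) = (43704 - 387634)*(-1/6179) = -343930*(-1/6179) = 343930/6179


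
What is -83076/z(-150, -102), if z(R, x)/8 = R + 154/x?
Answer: 1059219/15454 ≈ 68.540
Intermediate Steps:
z(R, x) = 8*R + 1232/x (z(R, x) = 8*(R + 154/x) = 8*R + 1232/x)
-83076/z(-150, -102) = -83076/(8*(-150) + 1232/(-102)) = -83076/(-1200 + 1232*(-1/102)) = -83076/(-1200 - 616/51) = -83076/(-61816/51) = -83076*(-51/61816) = 1059219/15454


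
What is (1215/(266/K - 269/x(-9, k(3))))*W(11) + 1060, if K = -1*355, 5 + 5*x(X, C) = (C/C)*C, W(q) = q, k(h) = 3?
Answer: 171682910/158981 ≈ 1079.9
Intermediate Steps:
x(X, C) = -1 + C/5 (x(X, C) = -1 + ((C/C)*C)/5 = -1 + (1*C)/5 = -1 + C/5)
K = -355
(1215/(266/K - 269/x(-9, k(3))))*W(11) + 1060 = (1215/(266/(-355) - 269/(-1 + (⅕)*3)))*11 + 1060 = (1215/(266*(-1/355) - 269/(-1 + ⅗)))*11 + 1060 = (1215/(-266/355 - 269/(-⅖)))*11 + 1060 = (1215/(-266/355 - 269*(-5/2)))*11 + 1060 = (1215/(-266/355 + 1345/2))*11 + 1060 = (1215/(476943/710))*11 + 1060 = (1215*(710/476943))*11 + 1060 = (287550/158981)*11 + 1060 = 3163050/158981 + 1060 = 171682910/158981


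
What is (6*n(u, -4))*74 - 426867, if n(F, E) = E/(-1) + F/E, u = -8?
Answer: -424203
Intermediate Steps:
n(F, E) = -E + F/E (n(F, E) = E*(-1) + F/E = -E + F/E)
(6*n(u, -4))*74 - 426867 = (6*(-1*(-4) - 8/(-4)))*74 - 426867 = (6*(4 - 8*(-¼)))*74 - 426867 = (6*(4 + 2))*74 - 426867 = (6*6)*74 - 426867 = 36*74 - 426867 = 2664 - 426867 = -424203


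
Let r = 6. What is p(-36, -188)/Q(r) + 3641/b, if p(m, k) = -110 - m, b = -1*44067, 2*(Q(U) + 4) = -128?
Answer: 1506685/1498278 ≈ 1.0056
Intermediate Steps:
Q(U) = -68 (Q(U) = -4 + (½)*(-128) = -4 - 64 = -68)
b = -44067
p(-36, -188)/Q(r) + 3641/b = (-110 - 1*(-36))/(-68) + 3641/(-44067) = (-110 + 36)*(-1/68) + 3641*(-1/44067) = -74*(-1/68) - 3641/44067 = 37/34 - 3641/44067 = 1506685/1498278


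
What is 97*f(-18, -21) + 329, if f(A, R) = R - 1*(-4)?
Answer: -1320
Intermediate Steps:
f(A, R) = 4 + R (f(A, R) = R + 4 = 4 + R)
97*f(-18, -21) + 329 = 97*(4 - 21) + 329 = 97*(-17) + 329 = -1649 + 329 = -1320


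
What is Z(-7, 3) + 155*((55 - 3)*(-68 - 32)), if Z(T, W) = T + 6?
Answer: -806001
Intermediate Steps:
Z(T, W) = 6 + T
Z(-7, 3) + 155*((55 - 3)*(-68 - 32)) = (6 - 7) + 155*((55 - 3)*(-68 - 32)) = -1 + 155*(52*(-100)) = -1 + 155*(-5200) = -1 - 806000 = -806001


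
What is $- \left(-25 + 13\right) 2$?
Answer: $24$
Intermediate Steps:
$- \left(-25 + 13\right) 2 = - \left(-12\right) 2 = \left(-1\right) \left(-24\right) = 24$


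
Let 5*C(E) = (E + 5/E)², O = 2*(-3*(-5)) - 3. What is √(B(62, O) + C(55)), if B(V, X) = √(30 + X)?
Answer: √(1836180 + 3025*√57)/55 ≈ 24.790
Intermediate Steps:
O = 27 (O = 2*15 - 3 = 30 - 3 = 27)
C(E) = (E + 5/E)²/5
√(B(62, O) + C(55)) = √(√(30 + 27) + (⅕)*(5 + 55²)²/55²) = √(√57 + (⅕)*(1/3025)*(5 + 3025)²) = √(√57 + (⅕)*(1/3025)*3030²) = √(√57 + (⅕)*(1/3025)*9180900) = √(√57 + 367236/605) = √(367236/605 + √57)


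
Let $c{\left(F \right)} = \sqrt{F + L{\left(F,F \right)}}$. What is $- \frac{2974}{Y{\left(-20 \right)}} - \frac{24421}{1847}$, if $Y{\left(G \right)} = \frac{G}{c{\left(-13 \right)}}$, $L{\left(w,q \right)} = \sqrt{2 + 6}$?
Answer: $- \frac{24421}{1847} + \frac{1487 i \sqrt{13 - 2 \sqrt{2}}}{10} \approx -13.222 + 474.25 i$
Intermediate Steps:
$L{\left(w,q \right)} = 2 \sqrt{2}$ ($L{\left(w,q \right)} = \sqrt{8} = 2 \sqrt{2}$)
$c{\left(F \right)} = \sqrt{F + 2 \sqrt{2}}$
$Y{\left(G \right)} = \frac{G}{\sqrt{-13 + 2 \sqrt{2}}}$
$- \frac{2974}{Y{\left(-20 \right)}} - \frac{24421}{1847} = - \frac{2974}{\left(-1\right) i \left(-20\right) \frac{1}{\sqrt{13 - 2 \sqrt{2}}}} - \frac{24421}{1847} = - \frac{2974}{20 i \frac{1}{\sqrt{13 - 2 \sqrt{2}}}} - \frac{24421}{1847} = - 2974 \left(- \frac{i \sqrt{13 - 2 \sqrt{2}}}{20}\right) - \frac{24421}{1847} = \frac{1487 i \sqrt{13 - 2 \sqrt{2}}}{10} - \frac{24421}{1847} = - \frac{24421}{1847} + \frac{1487 i \sqrt{13 - 2 \sqrt{2}}}{10}$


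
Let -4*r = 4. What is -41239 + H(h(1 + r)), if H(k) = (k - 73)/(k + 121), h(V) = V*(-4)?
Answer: -4989992/121 ≈ -41240.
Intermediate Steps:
r = -1 (r = -¼*4 = -1)
h(V) = -4*V
H(k) = (-73 + k)/(121 + k)
-41239 + H(h(1 + r)) = -41239 + (-73 - 4*(1 - 1))/(121 - 4*(1 - 1)) = -41239 + (-73 - 4*0)/(121 - 4*0) = -41239 + (-73 + 0)/(121 + 0) = -41239 - 73/121 = -4989992/121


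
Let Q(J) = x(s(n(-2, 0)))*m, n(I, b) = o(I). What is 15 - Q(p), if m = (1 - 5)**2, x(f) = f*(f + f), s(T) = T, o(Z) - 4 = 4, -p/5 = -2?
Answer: -2033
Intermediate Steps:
p = 10 (p = -5*(-2) = 10)
o(Z) = 8 (o(Z) = 4 + 4 = 8)
n(I, b) = 8
x(f) = 2*f**2 (x(f) = f*(2*f) = 2*f**2)
m = 16 (m = (-4)**2 = 16)
Q(J) = 2048 (Q(J) = (2*8**2)*16 = (2*64)*16 = 128*16 = 2048)
15 - Q(p) = 15 - 1*2048 = 15 - 2048 = -2033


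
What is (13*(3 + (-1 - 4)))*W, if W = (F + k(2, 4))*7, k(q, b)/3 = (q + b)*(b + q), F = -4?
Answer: -18928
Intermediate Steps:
k(q, b) = 3*(b + q)² (k(q, b) = 3*((q + b)*(b + q)) = 3*((b + q)*(b + q)) = 3*(b + q)²)
W = 728 (W = (-4 + 3*(4 + 2)²)*7 = (-4 + 3*6²)*7 = (-4 + 3*36)*7 = (-4 + 108)*7 = 104*7 = 728)
(13*(3 + (-1 - 4)))*W = (13*(3 + (-1 - 4)))*728 = (13*(3 - 5))*728 = (13*(-2))*728 = -26*728 = -18928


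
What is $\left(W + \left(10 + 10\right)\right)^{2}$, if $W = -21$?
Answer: $1$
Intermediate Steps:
$\left(W + \left(10 + 10\right)\right)^{2} = \left(-21 + \left(10 + 10\right)\right)^{2} = \left(-21 + 20\right)^{2} = \left(-1\right)^{2} = 1$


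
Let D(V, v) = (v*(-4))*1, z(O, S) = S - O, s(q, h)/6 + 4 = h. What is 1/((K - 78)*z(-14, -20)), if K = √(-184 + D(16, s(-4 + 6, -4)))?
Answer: 13/6076 + √2/18228 ≈ 0.0022172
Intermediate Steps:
s(q, h) = -24 + 6*h
D(V, v) = -4*v (D(V, v) = -4*v*1 = -4*v)
K = 2*√2 (K = √(-184 - 4*(-24 + 6*(-4))) = √(-184 - 4*(-24 - 24)) = √(-184 - 4*(-48)) = √(-184 + 192) = √8 = 2*√2 ≈ 2.8284)
1/((K - 78)*z(-14, -20)) = 1/((2*√2 - 78)*(-20 - 1*(-14))) = 1/((-78 + 2*√2)*(-20 + 14)) = 1/((-78 + 2*√2)*(-6)) = 1/(468 - 12*√2)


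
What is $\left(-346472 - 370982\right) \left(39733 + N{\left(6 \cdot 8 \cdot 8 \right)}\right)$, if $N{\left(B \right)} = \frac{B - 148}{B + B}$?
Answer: $- \frac{2736654743965}{96} \approx -2.8507 \cdot 10^{10}$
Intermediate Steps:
$N{\left(B \right)} = \frac{-148 + B}{2 B}$
$\left(-346472 - 370982\right) \left(39733 + N{\left(6 \cdot 8 \cdot 8 \right)}\right) = \left(-346472 - 370982\right) \left(39733 + \frac{-148 + 6 \cdot 8 \cdot 8}{2 \cdot 6 \cdot 8 \cdot 8}\right) = - 717454 \left(39733 + \frac{-148 + 48 \cdot 8}{2 \cdot 48 \cdot 8}\right) = - 717454 \left(39733 + \frac{-148 + 384}{2 \cdot 384}\right) = - 717454 \left(39733 + \frac{1}{2} \cdot \frac{1}{384} \cdot 236\right) = - 717454 \left(39733 + \frac{59}{192}\right) = \left(-717454\right) \frac{7628795}{192} = - \frac{2736654743965}{96}$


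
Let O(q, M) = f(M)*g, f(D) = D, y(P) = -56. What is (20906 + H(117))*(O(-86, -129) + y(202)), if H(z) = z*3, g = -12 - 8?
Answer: 53652668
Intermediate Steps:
g = -20
H(z) = 3*z
O(q, M) = -20*M (O(q, M) = M*(-20) = -20*M)
(20906 + H(117))*(O(-86, -129) + y(202)) = (20906 + 3*117)*(-20*(-129) - 56) = (20906 + 351)*(2580 - 56) = 21257*2524 = 53652668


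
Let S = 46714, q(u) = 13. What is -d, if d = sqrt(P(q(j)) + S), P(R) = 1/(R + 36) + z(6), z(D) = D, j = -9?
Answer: -sqrt(2289281)/7 ≈ -216.15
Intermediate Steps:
P(R) = 6 + 1/(36 + R) (P(R) = 1/(R + 36) + 6 = 1/(36 + R) + 6 = 6 + 1/(36 + R))
d = sqrt(2289281)/7 (d = sqrt((217 + 6*13)/(36 + 13) + 46714) = sqrt((217 + 78)/49 + 46714) = sqrt((1/49)*295 + 46714) = sqrt(295/49 + 46714) = sqrt(2289281/49) = sqrt(2289281)/7 ≈ 216.15)
-d = -sqrt(2289281)/7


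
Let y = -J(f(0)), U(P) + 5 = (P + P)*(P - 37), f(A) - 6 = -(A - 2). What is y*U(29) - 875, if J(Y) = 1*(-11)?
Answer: -6034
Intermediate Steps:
f(A) = 8 - A (f(A) = 6 - (A - 2) = 6 - (-2 + A) = 6 + (2 - A) = 8 - A)
J(Y) = -11
U(P) = -5 + 2*P*(-37 + P) (U(P) = -5 + (P + P)*(P - 37) = -5 + (2*P)*(-37 + P) = -5 + 2*P*(-37 + P))
y = 11 (y = -1*(-11) = 11)
y*U(29) - 875 = 11*(-5 - 74*29 + 2*29**2) - 875 = 11*(-5 - 2146 + 2*841) - 875 = 11*(-5 - 2146 + 1682) - 875 = 11*(-469) - 875 = -5159 - 875 = -6034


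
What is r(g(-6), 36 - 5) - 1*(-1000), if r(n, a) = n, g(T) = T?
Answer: 994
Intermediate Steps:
r(g(-6), 36 - 5) - 1*(-1000) = -6 - 1*(-1000) = -6 + 1000 = 994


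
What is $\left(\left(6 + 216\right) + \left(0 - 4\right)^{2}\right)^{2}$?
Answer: $56644$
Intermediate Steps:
$\left(\left(6 + 216\right) + \left(0 - 4\right)^{2}\right)^{2} = \left(222 + \left(-4\right)^{2}\right)^{2} = \left(222 + 16\right)^{2} = 238^{2} = 56644$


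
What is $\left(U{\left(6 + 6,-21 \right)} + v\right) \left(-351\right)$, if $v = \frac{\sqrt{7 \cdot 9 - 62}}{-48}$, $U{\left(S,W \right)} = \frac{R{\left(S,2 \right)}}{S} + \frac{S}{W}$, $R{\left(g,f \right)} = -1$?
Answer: $\frac{26559}{112} \approx 237.13$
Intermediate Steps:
$U{\left(S,W \right)} = - \frac{1}{S} + \frac{S}{W}$
$v = - \frac{1}{48}$ ($v = \sqrt{63 - 62} \left(- \frac{1}{48}\right) = \sqrt{1} \left(- \frac{1}{48}\right) = 1 \left(- \frac{1}{48}\right) = - \frac{1}{48} \approx -0.020833$)
$\left(U{\left(6 + 6,-21 \right)} + v\right) \left(-351\right) = \left(\left(- \frac{1}{6 + 6} + \frac{6 + 6}{-21}\right) - \frac{1}{48}\right) \left(-351\right) = \left(\left(- \frac{1}{12} + 12 \left(- \frac{1}{21}\right)\right) - \frac{1}{48}\right) \left(-351\right) = \left(\left(\left(-1\right) \frac{1}{12} - \frac{4}{7}\right) - \frac{1}{48}\right) \left(-351\right) = \left(\left(- \frac{1}{12} - \frac{4}{7}\right) - \frac{1}{48}\right) \left(-351\right) = \left(- \frac{55}{84} - \frac{1}{48}\right) \left(-351\right) = \left(- \frac{227}{336}\right) \left(-351\right) = \frac{26559}{112}$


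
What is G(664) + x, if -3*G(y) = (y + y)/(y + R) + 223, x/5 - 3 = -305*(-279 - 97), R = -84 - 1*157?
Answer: 727567978/1269 ≈ 5.7334e+5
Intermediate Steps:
R = -241 (R = -84 - 157 = -241)
x = 573415 (x = 15 + 5*(-305*(-279 - 97)) = 15 + 5*(-305*(-376)) = 15 + 5*114680 = 15 + 573400 = 573415)
G(y) = -223/3 - 2*y/(3*(-241 + y)) (G(y) = -((y + y)/(y - 241) + 223)/3 = -((2*y)/(-241 + y) + 223)/3 = -(2*y/(-241 + y) + 223)/3 = -(223 + 2*y/(-241 + y))/3 = -223/3 - 2*y/(3*(-241 + y)))
G(664) + x = (53743 - 225*664)/(3*(-241 + 664)) + 573415 = (⅓)*(53743 - 149400)/423 + 573415 = (⅓)*(1/423)*(-95657) + 573415 = -95657/1269 + 573415 = 727567978/1269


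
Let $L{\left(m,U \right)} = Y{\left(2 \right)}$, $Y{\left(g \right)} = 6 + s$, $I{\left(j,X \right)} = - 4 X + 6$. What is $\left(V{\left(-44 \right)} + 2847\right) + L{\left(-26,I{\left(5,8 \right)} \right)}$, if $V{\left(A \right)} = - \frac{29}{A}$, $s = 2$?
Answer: $\frac{125649}{44} \approx 2855.7$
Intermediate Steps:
$I{\left(j,X \right)} = 6 - 4 X$
$Y{\left(g \right)} = 8$ ($Y{\left(g \right)} = 6 + 2 = 8$)
$L{\left(m,U \right)} = 8$
$\left(V{\left(-44 \right)} + 2847\right) + L{\left(-26,I{\left(5,8 \right)} \right)} = \left(- \frac{29}{-44} + 2847\right) + 8 = \left(\left(-29\right) \left(- \frac{1}{44}\right) + 2847\right) + 8 = \left(\frac{29}{44} + 2847\right) + 8 = \frac{125297}{44} + 8 = \frac{125649}{44}$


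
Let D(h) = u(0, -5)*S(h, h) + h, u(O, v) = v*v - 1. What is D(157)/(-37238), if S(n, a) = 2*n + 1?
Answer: -7717/37238 ≈ -0.20723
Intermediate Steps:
S(n, a) = 1 + 2*n
u(O, v) = -1 + v² (u(O, v) = v² - 1 = -1 + v²)
D(h) = 24 + 49*h (D(h) = (-1 + (-5)²)*(1 + 2*h) + h = (-1 + 25)*(1 + 2*h) + h = 24*(1 + 2*h) + h = (24 + 48*h) + h = 24 + 49*h)
D(157)/(-37238) = (24 + 49*157)/(-37238) = (24 + 7693)*(-1/37238) = 7717*(-1/37238) = -7717/37238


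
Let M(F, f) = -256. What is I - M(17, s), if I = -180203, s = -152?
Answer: -179947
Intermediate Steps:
I - M(17, s) = -180203 - 1*(-256) = -180203 + 256 = -179947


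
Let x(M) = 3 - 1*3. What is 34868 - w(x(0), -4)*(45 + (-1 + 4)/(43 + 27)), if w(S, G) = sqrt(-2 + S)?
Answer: 34868 - 3153*I*sqrt(2)/70 ≈ 34868.0 - 63.7*I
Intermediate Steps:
x(M) = 0 (x(M) = 3 - 3 = 0)
34868 - w(x(0), -4)*(45 + (-1 + 4)/(43 + 27)) = 34868 - sqrt(-2 + 0)*(45 + (-1 + 4)/(43 + 27)) = 34868 - sqrt(-2)*(45 + 3/70) = 34868 - I*sqrt(2)*(45 + 3*(1/70)) = 34868 - I*sqrt(2)*(45 + 3/70) = 34868 - I*sqrt(2)*3153/70 = 34868 - 3153*I*sqrt(2)/70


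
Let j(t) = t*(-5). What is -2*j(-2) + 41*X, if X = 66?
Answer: 2686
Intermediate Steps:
j(t) = -5*t
-2*j(-2) + 41*X = -(-10)*(-2) + 41*66 = -2*10 + 2706 = -20 + 2706 = 2686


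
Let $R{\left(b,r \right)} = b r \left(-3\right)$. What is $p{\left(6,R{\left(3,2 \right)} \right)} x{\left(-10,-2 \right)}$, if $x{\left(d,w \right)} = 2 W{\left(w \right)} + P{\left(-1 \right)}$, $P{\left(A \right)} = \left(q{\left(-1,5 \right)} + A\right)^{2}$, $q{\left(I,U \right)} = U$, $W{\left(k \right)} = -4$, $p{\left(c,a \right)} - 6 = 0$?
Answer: $48$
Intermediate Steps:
$R{\left(b,r \right)} = - 3 b r$
$p{\left(c,a \right)} = 6$ ($p{\left(c,a \right)} = 6 + 0 = 6$)
$P{\left(A \right)} = \left(5 + A\right)^{2}$
$x{\left(d,w \right)} = 8$ ($x{\left(d,w \right)} = 2 \left(-4\right) + \left(5 - 1\right)^{2} = -8 + 4^{2} = -8 + 16 = 8$)
$p{\left(6,R{\left(3,2 \right)} \right)} x{\left(-10,-2 \right)} = 6 \cdot 8 = 48$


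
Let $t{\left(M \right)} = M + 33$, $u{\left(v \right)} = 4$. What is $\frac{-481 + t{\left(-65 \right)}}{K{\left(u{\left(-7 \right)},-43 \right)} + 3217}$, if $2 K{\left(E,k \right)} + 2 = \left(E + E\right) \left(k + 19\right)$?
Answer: $- \frac{171}{1040} \approx -0.16442$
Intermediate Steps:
$t{\left(M \right)} = 33 + M$
$K{\left(E,k \right)} = -1 + E \left(19 + k\right)$ ($K{\left(E,k \right)} = -1 + \frac{\left(E + E\right) \left(k + 19\right)}{2} = -1 + \frac{2 E \left(19 + k\right)}{2} = -1 + E \left(19 + k\right)$)
$\frac{-481 + t{\left(-65 \right)}}{K{\left(u{\left(-7 \right)},-43 \right)} + 3217} = \frac{-481 + \left(33 - 65\right)}{\left(-1 + 19 \cdot 4 + 4 \left(-43\right)\right) + 3217} = \frac{-481 - 32}{\left(-1 + 76 - 172\right) + 3217} = - \frac{513}{-97 + 3217} = - \frac{513}{3120} = \left(-513\right) \frac{1}{3120} = - \frac{171}{1040}$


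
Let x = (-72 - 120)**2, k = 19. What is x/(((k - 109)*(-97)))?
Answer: 2048/485 ≈ 4.2227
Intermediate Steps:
x = 36864 (x = (-192)**2 = 36864)
x/(((k - 109)*(-97))) = 36864/(((19 - 109)*(-97))) = 36864/((-90*(-97))) = 36864/8730 = 36864*(1/8730) = 2048/485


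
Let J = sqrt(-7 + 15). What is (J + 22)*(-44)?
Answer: -968 - 88*sqrt(2) ≈ -1092.5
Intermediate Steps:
J = 2*sqrt(2) (J = sqrt(8) = 2*sqrt(2) ≈ 2.8284)
(J + 22)*(-44) = (2*sqrt(2) + 22)*(-44) = (22 + 2*sqrt(2))*(-44) = -968 - 88*sqrt(2)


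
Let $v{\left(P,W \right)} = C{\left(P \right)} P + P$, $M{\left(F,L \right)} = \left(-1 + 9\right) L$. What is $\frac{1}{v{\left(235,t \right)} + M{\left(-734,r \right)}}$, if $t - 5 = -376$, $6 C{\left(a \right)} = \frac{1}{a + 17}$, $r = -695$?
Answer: $- \frac{1512}{8051165} \approx -0.0001878$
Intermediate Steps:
$M{\left(F,L \right)} = 8 L$
$C{\left(a \right)} = \frac{1}{6 \left(17 + a\right)}$ ($C{\left(a \right)} = \frac{1}{6 \left(a + 17\right)} = \frac{1}{6 \left(17 + a\right)}$)
$t = -371$ ($t = 5 - 376 = -371$)
$v{\left(P,W \right)} = P + \frac{P}{6 \left(17 + P\right)}$ ($v{\left(P,W \right)} = \frac{1}{6 \left(17 + P\right)} P + P = \frac{P}{6 \left(17 + P\right)} + P = P + \frac{P}{6 \left(17 + P\right)}$)
$\frac{1}{v{\left(235,t \right)} + M{\left(-734,r \right)}} = \frac{1}{\frac{1}{6} \cdot 235 \frac{1}{17 + 235} \left(103 + 6 \cdot 235\right) + 8 \left(-695\right)} = \frac{1}{\frac{1}{6} \cdot 235 \cdot \frac{1}{252} \left(103 + 1410\right) - 5560} = \frac{1}{\frac{1}{6} \cdot 235 \cdot \frac{1}{252} \cdot 1513 - 5560} = \frac{1}{\frac{355555}{1512} - 5560} = \frac{1}{- \frac{8051165}{1512}} = - \frac{1512}{8051165}$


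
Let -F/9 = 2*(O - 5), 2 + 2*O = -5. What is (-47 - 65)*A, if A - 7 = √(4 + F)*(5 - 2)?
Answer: -784 - 336*√157 ≈ -4994.1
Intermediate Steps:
O = -7/2 (O = -1 + (½)*(-5) = -1 - 5/2 = -7/2 ≈ -3.5000)
F = 153 (F = -18*(-7/2 - 5) = -18*(-17)/2 = -9*(-17) = 153)
A = 7 + 3*√157 (A = 7 + √(4 + 153)*(5 - 2) = 7 + √157*3 = 7 + 3*√157 ≈ 44.590)
(-47 - 65)*A = (-47 - 65)*(7 + 3*√157) = -112*(7 + 3*√157) = -784 - 336*√157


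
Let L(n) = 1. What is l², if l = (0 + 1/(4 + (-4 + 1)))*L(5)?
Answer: 1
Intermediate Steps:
l = 1 (l = (0 + 1/(4 + (-4 + 1)))*1 = (0 + 1/(4 - 3))*1 = (0 + 1/1)*1 = (0 + 1)*1 = 1*1 = 1)
l² = 1² = 1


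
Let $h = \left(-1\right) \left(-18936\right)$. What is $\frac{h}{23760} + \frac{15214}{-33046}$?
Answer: $\frac{1835239}{5452590} \approx 0.33658$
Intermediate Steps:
$h = 18936$
$\frac{h}{23760} + \frac{15214}{-33046} = \frac{18936}{23760} + \frac{15214}{-33046} = 18936 \cdot \frac{1}{23760} + 15214 \left(- \frac{1}{33046}\right) = \frac{263}{330} - \frac{7607}{16523} = \frac{1835239}{5452590}$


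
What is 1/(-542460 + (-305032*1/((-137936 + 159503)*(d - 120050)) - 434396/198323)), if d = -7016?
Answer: -2986213072683/1619907683915243948 ≈ -1.8434e-6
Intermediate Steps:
1/(-542460 + (-305032*1/((-137936 + 159503)*(d - 120050)) - 434396/198323)) = 1/(-542460 + (-305032*1/((-137936 + 159503)*(-7016 - 120050)) - 434396/198323)) = 1/(-542460 + (-305032/(21567*(-127066)) - 434396*1/198323)) = 1/(-542460 + (-305032/(-2740432422) - 434396/198323)) = 1/(-542460 + (-305032*(-1/2740432422) - 434396/198323)) = 1/(-542460 + (1676/15057321 - 434396/198323)) = 1/(-542460 - 6540507623768/2986213072683) = 1/(-1619907683915243948/2986213072683) = -2986213072683/1619907683915243948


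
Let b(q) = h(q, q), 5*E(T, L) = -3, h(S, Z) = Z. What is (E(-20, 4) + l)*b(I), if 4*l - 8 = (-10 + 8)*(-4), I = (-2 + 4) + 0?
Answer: 34/5 ≈ 6.8000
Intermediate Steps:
I = 2 (I = 2 + 0 = 2)
E(T, L) = -3/5 (E(T, L) = (1/5)*(-3) = -3/5)
l = 4 (l = 2 + ((-10 + 8)*(-4))/4 = 2 + (-2*(-4))/4 = 2 + (1/4)*8 = 2 + 2 = 4)
b(q) = q
(E(-20, 4) + l)*b(I) = (-3/5 + 4)*2 = (17/5)*2 = 34/5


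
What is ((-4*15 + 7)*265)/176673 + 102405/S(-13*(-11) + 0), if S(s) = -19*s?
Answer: -18130358830/480020541 ≈ -37.770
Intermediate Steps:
((-4*15 + 7)*265)/176673 + 102405/S(-13*(-11) + 0) = ((-4*15 + 7)*265)/176673 + 102405/((-19*(-13*(-11) + 0))) = ((-60 + 7)*265)*(1/176673) + 102405/((-19*(143 + 0))) = -53*265*(1/176673) + 102405/((-19*143)) = -14045*1/176673 + 102405/(-2717) = -14045/176673 + 102405*(-1/2717) = -14045/176673 - 102405/2717 = -18130358830/480020541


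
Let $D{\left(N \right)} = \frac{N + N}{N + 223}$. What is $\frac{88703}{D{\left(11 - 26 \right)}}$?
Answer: $- \frac{9225112}{15} \approx -6.1501 \cdot 10^{5}$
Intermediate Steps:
$D{\left(N \right)} = \frac{2 N}{223 + N}$
$\frac{88703}{D{\left(11 - 26 \right)}} = \frac{88703}{2 \left(11 - 26\right) \frac{1}{223 + \left(11 - 26\right)}} = \frac{88703}{2 \left(-15\right) \frac{1}{223 - 15}} = \frac{88703}{2 \left(-15\right) \frac{1}{208}} = \frac{88703}{- \frac{15}{104}} = 88703 \left(- \frac{104}{15}\right) = - \frac{9225112}{15}$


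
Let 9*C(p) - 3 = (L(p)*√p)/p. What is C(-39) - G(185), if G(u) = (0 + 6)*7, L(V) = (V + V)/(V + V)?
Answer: -125/3 - I*√39/351 ≈ -41.667 - 0.017792*I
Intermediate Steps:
L(V) = 1 (L(V) = (2*V)/((2*V)) = (2*V)*(1/(2*V)) = 1)
G(u) = 42 (G(u) = 6*7 = 42)
C(p) = ⅓ + 1/(9*√p) (C(p) = ⅓ + ((1*√p)/p)/9 = ⅓ + (√p/p)/9 = ⅓ + 1/(9*√p))
C(-39) - G(185) = (⅓ + 1/(9*√(-39))) - 1*42 = (⅓ + (-I*√39/39)/9) - 42 = (⅓ - I*√39/351) - 42 = -125/3 - I*√39/351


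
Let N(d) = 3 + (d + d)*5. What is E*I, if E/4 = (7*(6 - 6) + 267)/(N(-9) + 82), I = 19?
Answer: -20292/5 ≈ -4058.4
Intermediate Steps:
N(d) = 3 + 10*d (N(d) = 3 + (2*d)*5 = 3 + 10*d)
E = -1068/5 (E = 4*((7*(6 - 6) + 267)/((3 + 10*(-9)) + 82)) = 4*((7*0 + 267)/((3 - 90) + 82)) = 4*((0 + 267)/(-87 + 82)) = 4*(267/(-5)) = 4*(267*(-⅕)) = 4*(-267/5) = -1068/5 ≈ -213.60)
E*I = -1068/5*19 = -20292/5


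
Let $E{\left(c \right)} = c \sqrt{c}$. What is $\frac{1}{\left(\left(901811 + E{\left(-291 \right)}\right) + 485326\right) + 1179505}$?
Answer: $\frac{2566642}{6587675798335} + \frac{291 i \sqrt{291}}{6587675798335} \approx 3.8961 \cdot 10^{-7} + 7.5354 \cdot 10^{-10} i$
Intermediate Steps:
$E{\left(c \right)} = c^{\frac{3}{2}}$
$\frac{1}{\left(\left(901811 + E{\left(-291 \right)}\right) + 485326\right) + 1179505} = \frac{1}{\left(\left(901811 + \left(-291\right)^{\frac{3}{2}}\right) + 485326\right) + 1179505} = \frac{1}{\left(\left(901811 - 291 i \sqrt{291}\right) + 485326\right) + 1179505} = \frac{1}{\left(1387137 - 291 i \sqrt{291}\right) + 1179505} = \frac{1}{2566642 - 291 i \sqrt{291}}$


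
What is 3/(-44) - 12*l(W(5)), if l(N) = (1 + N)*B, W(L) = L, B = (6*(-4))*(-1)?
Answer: -76035/44 ≈ -1728.1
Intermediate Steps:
B = 24 (B = -24*(-1) = 24)
l(N) = 24 + 24*N (l(N) = (1 + N)*24 = 24 + 24*N)
3/(-44) - 12*l(W(5)) = 3/(-44) - 12*(24 + 24*5) = 3*(-1/44) - 12*(24 + 120) = -3/44 - 12*144 = -3/44 - 1728 = -76035/44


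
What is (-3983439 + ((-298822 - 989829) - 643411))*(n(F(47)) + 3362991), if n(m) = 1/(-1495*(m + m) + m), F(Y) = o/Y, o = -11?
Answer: -654087481881789136/32879 ≈ -1.9894e+13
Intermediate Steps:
F(Y) = -11/Y
n(m) = -1/(2989*m) (n(m) = 1/(-2990*m + m) = 1/(-2989*m) = -1/(2989*m))
(-3983439 + ((-298822 - 989829) - 643411))*(n(F(47)) + 3362991) = (-3983439 + ((-298822 - 989829) - 643411))*(-1/(2989*((-11/47))) + 3362991) = (-3983439 + (-1288651 - 643411))*(-1/(2989*((-11*1/47))) + 3362991) = (-3983439 - 1932062)*(-1/(2989*(-11/47)) + 3362991) = -5915501*(-1/2989*(-47/11) + 3362991) = -5915501*(47/32879 + 3362991) = -5915501*110571781136/32879 = -654087481881789136/32879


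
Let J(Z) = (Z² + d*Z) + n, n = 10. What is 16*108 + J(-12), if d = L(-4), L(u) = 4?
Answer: 1834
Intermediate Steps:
d = 4
J(Z) = 10 + Z² + 4*Z (J(Z) = (Z² + 4*Z) + 10 = 10 + Z² + 4*Z)
16*108 + J(-12) = 16*108 + (10 + (-12)² + 4*(-12)) = 1728 + (10 + 144 - 48) = 1728 + 106 = 1834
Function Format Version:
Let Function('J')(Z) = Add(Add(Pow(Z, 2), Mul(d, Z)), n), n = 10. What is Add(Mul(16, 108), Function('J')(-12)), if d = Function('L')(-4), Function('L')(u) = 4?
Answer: 1834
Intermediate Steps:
d = 4
Function('J')(Z) = Add(10, Pow(Z, 2), Mul(4, Z)) (Function('J')(Z) = Add(Add(Pow(Z, 2), Mul(4, Z)), 10) = Add(10, Pow(Z, 2), Mul(4, Z)))
Add(Mul(16, 108), Function('J')(-12)) = Add(Mul(16, 108), Add(10, Pow(-12, 2), Mul(4, -12))) = Add(1728, Add(10, 144, -48)) = Add(1728, 106) = 1834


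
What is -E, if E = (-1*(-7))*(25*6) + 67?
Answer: -1117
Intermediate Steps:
E = 1117 (E = 7*150 + 67 = 1050 + 67 = 1117)
-E = -1*1117 = -1117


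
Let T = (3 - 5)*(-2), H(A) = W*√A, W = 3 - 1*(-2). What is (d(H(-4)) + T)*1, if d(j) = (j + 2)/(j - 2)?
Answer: 64/13 - 5*I/13 ≈ 4.9231 - 0.38462*I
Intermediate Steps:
W = 5 (W = 3 + 2 = 5)
H(A) = 5*√A
d(j) = (2 + j)/(-2 + j)
T = 4 (T = -2*(-2) = 4)
(d(H(-4)) + T)*1 = ((2 + 5*√(-4))/(-2 + 5*√(-4)) + 4)*1 = ((2 + 5*(2*I))/(-2 + 5*(2*I)) + 4)*1 = ((2 + 10*I)/(-2 + 10*I) + 4)*1 = (((-2 - 10*I)/104)*(2 + 10*I) + 4)*1 = ((-2 - 10*I)*(2 + 10*I)/104 + 4)*1 = (4 + (-2 - 10*I)*(2 + 10*I)/104)*1 = 4 + (-2 - 10*I)*(2 + 10*I)/104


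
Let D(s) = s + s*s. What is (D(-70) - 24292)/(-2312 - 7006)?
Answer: 9731/4659 ≈ 2.0886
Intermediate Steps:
D(s) = s + s²
(D(-70) - 24292)/(-2312 - 7006) = (-70*(1 - 70) - 24292)/(-2312 - 7006) = (-70*(-69) - 24292)/(-9318) = (4830 - 24292)*(-1/9318) = -19462*(-1/9318) = 9731/4659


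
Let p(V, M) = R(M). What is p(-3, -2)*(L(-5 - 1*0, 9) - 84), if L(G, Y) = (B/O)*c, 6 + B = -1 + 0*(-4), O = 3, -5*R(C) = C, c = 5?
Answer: -574/15 ≈ -38.267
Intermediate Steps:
R(C) = -C/5
p(V, M) = -M/5
B = -7 (B = -6 + (-1 + 0*(-4)) = -6 + (-1 + 0) = -6 - 1 = -7)
L(G, Y) = -35/3 (L(G, Y) = (-7/3)*5 = ((⅓)*(-7))*5 = -7/3*5 = -35/3)
p(-3, -2)*(L(-5 - 1*0, 9) - 84) = (-⅕*(-2))*(-35/3 - 84) = (⅖)*(-287/3) = -574/15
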